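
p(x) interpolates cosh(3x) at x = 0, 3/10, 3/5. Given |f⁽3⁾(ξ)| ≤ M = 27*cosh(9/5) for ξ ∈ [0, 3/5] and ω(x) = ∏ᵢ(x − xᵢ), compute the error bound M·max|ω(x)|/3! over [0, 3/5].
27*sqrt(3)*cosh(9/5)/1000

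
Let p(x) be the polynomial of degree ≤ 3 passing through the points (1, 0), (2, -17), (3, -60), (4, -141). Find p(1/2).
5/2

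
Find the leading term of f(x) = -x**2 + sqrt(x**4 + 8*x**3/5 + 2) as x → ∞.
4*x/5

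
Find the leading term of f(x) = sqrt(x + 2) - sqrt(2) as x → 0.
sqrt(2)*x/4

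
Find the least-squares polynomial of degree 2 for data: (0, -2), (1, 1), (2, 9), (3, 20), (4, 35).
-15/7 + (111/70)x + (27/14)x²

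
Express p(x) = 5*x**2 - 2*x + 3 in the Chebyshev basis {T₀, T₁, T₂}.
(11/2)T₀ + (-2)T₁ + (5/2)T₂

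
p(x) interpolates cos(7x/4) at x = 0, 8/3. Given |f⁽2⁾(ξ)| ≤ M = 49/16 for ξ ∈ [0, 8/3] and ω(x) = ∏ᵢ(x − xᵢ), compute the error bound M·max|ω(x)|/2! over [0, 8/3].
49/18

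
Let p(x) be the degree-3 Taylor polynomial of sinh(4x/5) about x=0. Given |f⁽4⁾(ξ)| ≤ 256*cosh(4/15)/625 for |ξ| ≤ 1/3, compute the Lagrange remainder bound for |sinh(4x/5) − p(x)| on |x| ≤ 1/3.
32*cosh(4/15)/151875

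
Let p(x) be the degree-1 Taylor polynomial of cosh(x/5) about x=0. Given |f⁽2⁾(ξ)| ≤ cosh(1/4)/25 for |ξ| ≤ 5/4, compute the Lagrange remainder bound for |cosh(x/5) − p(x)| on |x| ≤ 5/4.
cosh(1/4)/32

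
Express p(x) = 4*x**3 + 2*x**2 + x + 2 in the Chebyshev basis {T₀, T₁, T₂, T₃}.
(3)T₀ + (4)T₁ + T₂ + T₃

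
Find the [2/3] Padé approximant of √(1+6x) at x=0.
(63*x**2/4 + 42*x/5 + 1)/(-27*x**3/20 + 81*x**2/20 + 27*x/5 + 1)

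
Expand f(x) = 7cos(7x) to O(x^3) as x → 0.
7 - 343*x**2/2 + O(x**3)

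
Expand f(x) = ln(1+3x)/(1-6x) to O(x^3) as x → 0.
3*x + 27*x**2/2 + O(x**3)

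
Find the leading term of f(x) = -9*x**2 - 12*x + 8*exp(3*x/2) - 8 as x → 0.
9*x**3/2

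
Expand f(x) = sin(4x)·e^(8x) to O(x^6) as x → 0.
4*x + 32*x**2 + 352*x**3/3 + 256*x**4 + 5248*x**5/15 + O(x**6)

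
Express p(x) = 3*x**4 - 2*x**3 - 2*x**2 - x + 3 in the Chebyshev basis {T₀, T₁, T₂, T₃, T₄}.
(25/8)T₀ + (-5/2)T₁ + (1/2)T₂ + (-1/2)T₃ + (3/8)T₄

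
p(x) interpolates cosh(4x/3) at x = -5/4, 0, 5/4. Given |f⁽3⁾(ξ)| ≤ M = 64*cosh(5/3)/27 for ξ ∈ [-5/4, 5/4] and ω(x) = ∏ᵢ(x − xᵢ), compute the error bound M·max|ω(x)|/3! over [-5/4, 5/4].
125*sqrt(3)*cosh(5/3)/729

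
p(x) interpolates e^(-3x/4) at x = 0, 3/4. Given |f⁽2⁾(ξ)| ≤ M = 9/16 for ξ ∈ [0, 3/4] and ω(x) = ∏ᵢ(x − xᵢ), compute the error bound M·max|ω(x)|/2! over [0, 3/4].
81/2048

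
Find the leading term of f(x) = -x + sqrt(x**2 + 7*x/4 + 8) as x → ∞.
7/8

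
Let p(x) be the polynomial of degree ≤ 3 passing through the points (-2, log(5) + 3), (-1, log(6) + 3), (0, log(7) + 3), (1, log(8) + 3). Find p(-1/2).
log(2**(3/8)*21**(9/16)*5**(15/16)/5) + 3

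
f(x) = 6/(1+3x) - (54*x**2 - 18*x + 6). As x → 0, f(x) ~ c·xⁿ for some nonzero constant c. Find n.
3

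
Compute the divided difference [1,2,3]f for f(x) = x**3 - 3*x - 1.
6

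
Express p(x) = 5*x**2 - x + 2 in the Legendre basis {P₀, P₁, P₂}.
(11/3)P₀ - P₁ + (10/3)P₂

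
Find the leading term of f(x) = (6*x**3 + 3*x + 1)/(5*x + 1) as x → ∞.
6*x**2/5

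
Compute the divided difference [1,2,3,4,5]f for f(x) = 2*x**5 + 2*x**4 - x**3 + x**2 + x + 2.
32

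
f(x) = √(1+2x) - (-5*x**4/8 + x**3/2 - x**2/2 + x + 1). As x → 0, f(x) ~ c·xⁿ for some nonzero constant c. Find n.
5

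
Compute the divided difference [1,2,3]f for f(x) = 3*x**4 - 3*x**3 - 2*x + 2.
57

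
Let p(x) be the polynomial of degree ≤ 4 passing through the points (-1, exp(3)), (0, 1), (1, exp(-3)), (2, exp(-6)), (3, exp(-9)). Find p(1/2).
(5*(12 - exp(3))*exp(9) - 20*exp(3) + 3 + 90*exp(6))*exp(-9)/128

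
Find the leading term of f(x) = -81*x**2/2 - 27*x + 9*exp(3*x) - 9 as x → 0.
81*x**3/2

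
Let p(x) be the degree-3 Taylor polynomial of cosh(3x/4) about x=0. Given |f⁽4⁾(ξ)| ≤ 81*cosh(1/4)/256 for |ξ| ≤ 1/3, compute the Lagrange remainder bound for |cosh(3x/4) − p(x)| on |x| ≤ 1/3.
cosh(1/4)/6144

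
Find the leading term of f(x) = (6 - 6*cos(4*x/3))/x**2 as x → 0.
16/3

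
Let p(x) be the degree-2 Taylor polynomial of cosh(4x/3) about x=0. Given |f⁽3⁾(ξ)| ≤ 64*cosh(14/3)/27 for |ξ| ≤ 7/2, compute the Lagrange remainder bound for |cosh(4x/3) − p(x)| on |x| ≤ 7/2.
1372*cosh(14/3)/81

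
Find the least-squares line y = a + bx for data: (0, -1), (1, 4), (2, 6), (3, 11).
a = -7/10, b = 19/5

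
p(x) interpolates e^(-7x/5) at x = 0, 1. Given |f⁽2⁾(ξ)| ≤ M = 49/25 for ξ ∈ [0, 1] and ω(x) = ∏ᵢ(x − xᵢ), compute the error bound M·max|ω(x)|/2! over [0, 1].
49/200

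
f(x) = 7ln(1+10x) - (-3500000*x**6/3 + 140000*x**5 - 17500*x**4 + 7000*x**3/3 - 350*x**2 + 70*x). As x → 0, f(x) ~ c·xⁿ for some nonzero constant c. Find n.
7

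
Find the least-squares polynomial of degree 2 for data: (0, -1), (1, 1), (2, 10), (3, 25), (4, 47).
-36/35 + (-8/7)x + (23/7)x²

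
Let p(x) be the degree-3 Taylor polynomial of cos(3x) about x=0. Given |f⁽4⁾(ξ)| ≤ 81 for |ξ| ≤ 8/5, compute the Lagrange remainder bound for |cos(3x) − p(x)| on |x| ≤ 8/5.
13824/625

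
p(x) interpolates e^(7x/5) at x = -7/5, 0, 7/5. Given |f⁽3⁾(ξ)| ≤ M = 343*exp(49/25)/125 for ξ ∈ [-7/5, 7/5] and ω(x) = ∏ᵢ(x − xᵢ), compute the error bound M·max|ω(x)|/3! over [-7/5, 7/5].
117649*sqrt(3)*exp(49/25)/421875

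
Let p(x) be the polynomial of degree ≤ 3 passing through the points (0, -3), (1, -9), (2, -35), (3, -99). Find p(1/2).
-37/8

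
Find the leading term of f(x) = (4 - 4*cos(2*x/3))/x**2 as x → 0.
8/9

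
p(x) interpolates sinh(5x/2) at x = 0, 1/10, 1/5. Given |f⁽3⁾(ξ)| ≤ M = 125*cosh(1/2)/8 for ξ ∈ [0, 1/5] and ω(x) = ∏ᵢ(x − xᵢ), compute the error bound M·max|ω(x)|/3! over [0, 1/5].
sqrt(3)*cosh(1/2)/1728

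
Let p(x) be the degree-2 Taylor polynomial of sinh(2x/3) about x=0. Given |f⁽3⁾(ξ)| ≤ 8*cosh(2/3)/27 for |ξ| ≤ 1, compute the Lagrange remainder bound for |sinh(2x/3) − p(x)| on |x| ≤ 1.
4*cosh(2/3)/81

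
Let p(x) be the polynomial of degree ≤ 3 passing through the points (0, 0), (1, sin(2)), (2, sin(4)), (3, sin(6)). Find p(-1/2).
-35*sin(2)/16 + 21*sin(4)/16 - 5*sin(6)/16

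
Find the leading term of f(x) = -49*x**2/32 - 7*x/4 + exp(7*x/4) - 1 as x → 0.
343*x**3/384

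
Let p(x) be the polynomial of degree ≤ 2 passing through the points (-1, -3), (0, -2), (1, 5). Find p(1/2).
3/4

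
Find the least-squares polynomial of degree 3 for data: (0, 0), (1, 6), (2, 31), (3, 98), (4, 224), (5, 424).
19/63 + (-29/189)x + (239/126)x² + (163/54)x³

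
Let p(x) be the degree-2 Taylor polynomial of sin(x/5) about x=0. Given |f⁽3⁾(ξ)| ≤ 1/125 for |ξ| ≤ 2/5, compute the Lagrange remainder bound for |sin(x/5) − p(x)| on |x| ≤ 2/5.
4/46875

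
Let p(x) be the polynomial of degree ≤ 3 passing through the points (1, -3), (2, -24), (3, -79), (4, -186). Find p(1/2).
3/8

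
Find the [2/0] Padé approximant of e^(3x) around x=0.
9*x**2/2 + 3*x + 1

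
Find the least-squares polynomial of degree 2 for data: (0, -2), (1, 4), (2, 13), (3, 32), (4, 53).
-66/35 + (83/35)x + (20/7)x²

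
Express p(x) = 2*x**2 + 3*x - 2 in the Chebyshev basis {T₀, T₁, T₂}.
-T₀ + (3)T₁ + T₂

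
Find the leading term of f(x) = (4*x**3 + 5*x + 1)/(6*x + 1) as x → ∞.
2*x**2/3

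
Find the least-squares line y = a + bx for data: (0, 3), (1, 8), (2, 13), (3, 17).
a = 16/5, b = 47/10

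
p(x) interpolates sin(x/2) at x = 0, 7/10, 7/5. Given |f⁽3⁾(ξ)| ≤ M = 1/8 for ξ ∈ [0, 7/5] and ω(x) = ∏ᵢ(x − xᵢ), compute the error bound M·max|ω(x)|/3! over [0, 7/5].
343*sqrt(3)/216000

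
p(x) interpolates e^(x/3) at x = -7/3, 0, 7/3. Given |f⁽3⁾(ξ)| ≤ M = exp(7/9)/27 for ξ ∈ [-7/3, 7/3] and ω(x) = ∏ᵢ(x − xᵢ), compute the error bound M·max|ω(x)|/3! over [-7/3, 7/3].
343*sqrt(3)*exp(7/9)/19683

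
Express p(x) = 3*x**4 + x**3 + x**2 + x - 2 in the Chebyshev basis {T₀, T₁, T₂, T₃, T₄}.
(-3/8)T₀ + (7/4)T₁ + (2)T₂ + (1/4)T₃ + (3/8)T₄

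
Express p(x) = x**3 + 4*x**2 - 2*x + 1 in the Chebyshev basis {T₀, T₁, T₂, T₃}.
(3)T₀ + (-5/4)T₁ + (2)T₂ + (1/4)T₃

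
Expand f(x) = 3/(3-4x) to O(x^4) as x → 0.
1 + 4*x/3 + 16*x**2/9 + 64*x**3/27 + O(x**4)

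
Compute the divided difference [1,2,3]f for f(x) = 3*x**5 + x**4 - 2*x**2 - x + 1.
293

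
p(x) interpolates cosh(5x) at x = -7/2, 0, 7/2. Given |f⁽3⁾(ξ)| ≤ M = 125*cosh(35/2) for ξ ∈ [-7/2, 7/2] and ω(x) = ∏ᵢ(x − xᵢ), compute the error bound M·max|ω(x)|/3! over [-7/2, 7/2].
42875*sqrt(3)*cosh(35/2)/216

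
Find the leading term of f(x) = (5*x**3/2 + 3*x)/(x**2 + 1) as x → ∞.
5*x/2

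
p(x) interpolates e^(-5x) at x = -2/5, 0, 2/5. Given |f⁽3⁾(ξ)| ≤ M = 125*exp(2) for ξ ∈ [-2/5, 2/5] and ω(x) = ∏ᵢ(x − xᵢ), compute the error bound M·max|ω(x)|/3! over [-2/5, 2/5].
8*sqrt(3)*exp(2)/27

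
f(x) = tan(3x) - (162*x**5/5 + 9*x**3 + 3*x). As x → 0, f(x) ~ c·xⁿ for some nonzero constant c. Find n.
7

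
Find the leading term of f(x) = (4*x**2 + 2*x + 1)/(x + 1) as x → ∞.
4*x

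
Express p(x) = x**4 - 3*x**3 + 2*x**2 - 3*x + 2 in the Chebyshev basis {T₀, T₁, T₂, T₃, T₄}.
(27/8)T₀ + (-21/4)T₁ + (3/2)T₂ + (-3/4)T₃ + (1/8)T₄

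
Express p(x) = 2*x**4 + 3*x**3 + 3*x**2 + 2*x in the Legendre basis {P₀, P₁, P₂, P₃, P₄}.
(7/5)P₀ + (19/5)P₁ + (22/7)P₂ + (6/5)P₃ + (16/35)P₄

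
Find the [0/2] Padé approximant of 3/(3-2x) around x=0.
1/(1 - 2*x/3)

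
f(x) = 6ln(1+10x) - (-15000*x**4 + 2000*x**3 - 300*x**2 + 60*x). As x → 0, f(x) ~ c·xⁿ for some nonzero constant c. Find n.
5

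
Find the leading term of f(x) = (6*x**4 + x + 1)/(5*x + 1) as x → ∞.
6*x**3/5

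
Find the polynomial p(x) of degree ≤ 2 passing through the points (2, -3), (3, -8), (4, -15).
1 - x**2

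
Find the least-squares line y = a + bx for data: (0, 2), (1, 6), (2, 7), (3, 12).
a = 21/10, b = 31/10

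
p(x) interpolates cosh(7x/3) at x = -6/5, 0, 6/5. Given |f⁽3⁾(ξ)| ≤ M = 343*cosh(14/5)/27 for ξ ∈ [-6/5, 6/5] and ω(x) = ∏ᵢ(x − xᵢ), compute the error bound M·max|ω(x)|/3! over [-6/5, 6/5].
2744*sqrt(3)*cosh(14/5)/3375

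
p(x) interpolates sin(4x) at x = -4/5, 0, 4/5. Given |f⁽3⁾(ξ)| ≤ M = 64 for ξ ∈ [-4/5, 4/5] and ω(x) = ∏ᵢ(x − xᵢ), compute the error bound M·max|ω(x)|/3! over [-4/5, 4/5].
4096*sqrt(3)/3375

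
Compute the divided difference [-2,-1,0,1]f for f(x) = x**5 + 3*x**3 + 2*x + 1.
8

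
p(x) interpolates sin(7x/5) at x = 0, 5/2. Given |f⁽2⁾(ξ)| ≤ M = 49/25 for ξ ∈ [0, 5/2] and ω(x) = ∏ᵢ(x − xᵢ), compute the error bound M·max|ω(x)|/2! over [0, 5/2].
49/32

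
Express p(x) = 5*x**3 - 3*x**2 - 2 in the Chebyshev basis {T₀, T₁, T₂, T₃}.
(-7/2)T₀ + (15/4)T₁ + (-3/2)T₂ + (5/4)T₃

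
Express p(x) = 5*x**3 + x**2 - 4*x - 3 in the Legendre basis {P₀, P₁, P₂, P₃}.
(-8/3)P₀ - P₁ + (2/3)P₂ + (2)P₃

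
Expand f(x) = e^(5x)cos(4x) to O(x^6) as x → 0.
1 + 5*x + 9*x**2/2 - 115*x**3/6 - 1519*x**4/24 - 2095*x**5/24 + O(x**6)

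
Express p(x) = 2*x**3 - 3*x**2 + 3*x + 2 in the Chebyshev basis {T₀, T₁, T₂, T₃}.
(1/2)T₀ + (9/2)T₁ + (-3/2)T₂ + (1/2)T₃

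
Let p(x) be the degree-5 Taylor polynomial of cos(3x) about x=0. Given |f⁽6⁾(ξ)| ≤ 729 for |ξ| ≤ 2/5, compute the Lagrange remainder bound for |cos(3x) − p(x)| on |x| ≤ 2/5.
324/78125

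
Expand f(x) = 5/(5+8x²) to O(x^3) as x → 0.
1 - 8*x**2/5 + O(x**3)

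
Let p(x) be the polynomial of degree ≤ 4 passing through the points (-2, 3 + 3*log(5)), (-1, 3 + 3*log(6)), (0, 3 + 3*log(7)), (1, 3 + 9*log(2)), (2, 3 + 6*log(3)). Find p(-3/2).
3 + log(864*2**(1/4)*3**(3/64)*5**(105/128)*7**(23/64)/49)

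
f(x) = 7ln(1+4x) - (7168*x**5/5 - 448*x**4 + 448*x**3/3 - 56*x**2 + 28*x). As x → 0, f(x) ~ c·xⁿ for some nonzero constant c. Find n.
6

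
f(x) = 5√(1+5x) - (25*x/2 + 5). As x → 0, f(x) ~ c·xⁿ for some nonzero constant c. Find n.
2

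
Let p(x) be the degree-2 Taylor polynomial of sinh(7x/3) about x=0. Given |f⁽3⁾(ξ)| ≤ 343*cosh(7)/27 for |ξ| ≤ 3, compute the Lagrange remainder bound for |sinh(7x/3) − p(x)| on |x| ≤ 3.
343*cosh(7)/6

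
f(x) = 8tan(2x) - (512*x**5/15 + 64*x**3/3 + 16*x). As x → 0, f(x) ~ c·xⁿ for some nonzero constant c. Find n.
7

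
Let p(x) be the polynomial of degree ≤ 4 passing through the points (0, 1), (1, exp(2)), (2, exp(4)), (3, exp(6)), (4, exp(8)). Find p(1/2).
-5*exp(8)/128 - 35*exp(4)/64 + 35/128 + 35*exp(2)/32 + 7*exp(6)/32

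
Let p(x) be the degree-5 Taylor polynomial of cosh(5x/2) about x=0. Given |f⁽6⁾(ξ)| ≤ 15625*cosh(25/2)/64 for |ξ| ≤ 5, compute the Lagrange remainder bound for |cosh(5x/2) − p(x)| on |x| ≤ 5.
48828125*cosh(25/2)/9216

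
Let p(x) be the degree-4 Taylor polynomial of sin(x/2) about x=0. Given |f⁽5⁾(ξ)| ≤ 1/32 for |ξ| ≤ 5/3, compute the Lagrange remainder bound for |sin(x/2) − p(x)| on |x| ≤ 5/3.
625/186624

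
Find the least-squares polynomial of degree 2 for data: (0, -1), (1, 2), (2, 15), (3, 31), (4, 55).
-48/35 + (87/70)x + (45/14)x²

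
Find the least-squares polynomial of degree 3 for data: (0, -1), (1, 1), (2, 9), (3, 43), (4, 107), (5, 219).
-17/21 + (34/63)x + (-67/42)x² + (37/18)x³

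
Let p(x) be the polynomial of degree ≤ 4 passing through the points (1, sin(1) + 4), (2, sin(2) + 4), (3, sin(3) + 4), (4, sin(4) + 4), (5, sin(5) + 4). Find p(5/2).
-5*sin(1)/128 + 3*sin(5)/128 + 45*sin(3)/64 - 5*sin(4)/32 + 15*sin(2)/32 + 4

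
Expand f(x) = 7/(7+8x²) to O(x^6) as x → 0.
1 - 8*x**2/7 + 64*x**4/49 + O(x**6)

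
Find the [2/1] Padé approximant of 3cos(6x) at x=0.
3 - 54*x**2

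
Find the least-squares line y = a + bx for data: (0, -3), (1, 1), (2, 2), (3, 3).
a = -21/10, b = 19/10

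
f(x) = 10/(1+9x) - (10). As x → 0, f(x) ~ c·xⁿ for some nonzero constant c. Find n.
1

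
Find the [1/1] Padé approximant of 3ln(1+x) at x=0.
3*x/(x/2 + 1)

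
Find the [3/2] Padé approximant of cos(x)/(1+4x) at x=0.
(187*x**3/93 - 187*x**2/372 - 4*x + 1)/(1 - 5953*x**2/372)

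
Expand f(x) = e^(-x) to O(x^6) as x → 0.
1 - x + x**2/2 - x**3/6 + x**4/24 - x**5/120 + O(x**6)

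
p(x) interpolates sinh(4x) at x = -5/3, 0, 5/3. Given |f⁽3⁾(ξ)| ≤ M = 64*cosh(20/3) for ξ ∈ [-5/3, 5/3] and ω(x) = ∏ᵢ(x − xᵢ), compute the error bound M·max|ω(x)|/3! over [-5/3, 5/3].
8000*sqrt(3)*cosh(20/3)/729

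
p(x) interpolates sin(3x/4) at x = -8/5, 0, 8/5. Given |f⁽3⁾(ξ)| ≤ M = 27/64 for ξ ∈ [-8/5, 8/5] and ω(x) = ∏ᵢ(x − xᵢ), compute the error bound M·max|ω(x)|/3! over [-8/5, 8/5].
8*sqrt(3)/125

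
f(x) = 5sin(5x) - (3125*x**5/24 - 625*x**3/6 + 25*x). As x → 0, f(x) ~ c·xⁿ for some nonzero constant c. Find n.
7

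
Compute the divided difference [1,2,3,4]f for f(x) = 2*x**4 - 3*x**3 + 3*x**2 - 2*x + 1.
17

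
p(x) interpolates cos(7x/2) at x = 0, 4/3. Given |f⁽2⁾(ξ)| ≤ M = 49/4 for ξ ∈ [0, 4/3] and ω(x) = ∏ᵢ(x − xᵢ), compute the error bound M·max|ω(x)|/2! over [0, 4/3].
49/18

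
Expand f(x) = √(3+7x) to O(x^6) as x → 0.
sqrt(3) + 7*sqrt(3)*x/6 - 49*sqrt(3)*x**2/72 + 343*sqrt(3)*x**3/432 - 12005*sqrt(3)*x**4/10368 + 117649*sqrt(3)*x**5/62208 + O(x**6)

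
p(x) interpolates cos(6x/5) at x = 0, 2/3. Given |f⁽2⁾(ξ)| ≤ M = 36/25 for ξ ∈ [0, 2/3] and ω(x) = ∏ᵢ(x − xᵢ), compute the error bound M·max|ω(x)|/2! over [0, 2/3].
2/25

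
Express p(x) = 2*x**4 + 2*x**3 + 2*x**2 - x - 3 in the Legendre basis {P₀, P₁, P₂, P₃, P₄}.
(-29/15)P₀ + (1/5)P₁ + (52/21)P₂ + (4/5)P₃ + (16/35)P₄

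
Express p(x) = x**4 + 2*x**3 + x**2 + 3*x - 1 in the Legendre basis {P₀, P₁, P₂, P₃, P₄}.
(-7/15)P₀ + (21/5)P₁ + (26/21)P₂ + (4/5)P₃ + (8/35)P₄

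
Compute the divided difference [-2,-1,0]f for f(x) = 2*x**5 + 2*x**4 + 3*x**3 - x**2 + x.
-26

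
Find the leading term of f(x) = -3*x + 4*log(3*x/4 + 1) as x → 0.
-9*x**2/8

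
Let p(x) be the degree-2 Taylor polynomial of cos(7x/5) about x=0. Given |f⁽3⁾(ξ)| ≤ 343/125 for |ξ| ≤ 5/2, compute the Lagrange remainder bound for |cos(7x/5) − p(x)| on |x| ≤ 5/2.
343/48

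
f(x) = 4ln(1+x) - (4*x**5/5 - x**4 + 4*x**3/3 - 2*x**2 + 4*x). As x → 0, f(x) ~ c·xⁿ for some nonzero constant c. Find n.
6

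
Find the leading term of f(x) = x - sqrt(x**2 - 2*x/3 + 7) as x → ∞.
1/3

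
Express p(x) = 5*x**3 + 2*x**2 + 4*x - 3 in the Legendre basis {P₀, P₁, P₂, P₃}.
(-7/3)P₀ + (7)P₁ + (4/3)P₂ + (2)P₃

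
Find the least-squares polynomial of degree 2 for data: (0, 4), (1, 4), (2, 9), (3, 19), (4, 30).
128/35 + (-71/70)x + (27/14)x²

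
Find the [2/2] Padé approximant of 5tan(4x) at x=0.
20*x/(1 - 16*x**2/3)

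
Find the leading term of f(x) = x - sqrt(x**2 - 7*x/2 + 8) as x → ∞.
7/4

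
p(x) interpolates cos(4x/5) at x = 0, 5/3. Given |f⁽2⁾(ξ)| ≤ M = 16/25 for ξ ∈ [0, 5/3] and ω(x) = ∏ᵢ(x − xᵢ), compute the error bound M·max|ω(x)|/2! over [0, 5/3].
2/9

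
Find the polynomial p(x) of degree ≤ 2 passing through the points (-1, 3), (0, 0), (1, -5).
-x**2 - 4*x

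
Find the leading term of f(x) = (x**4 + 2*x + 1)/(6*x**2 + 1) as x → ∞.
x**2/6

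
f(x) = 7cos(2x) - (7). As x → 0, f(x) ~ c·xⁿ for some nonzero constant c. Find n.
2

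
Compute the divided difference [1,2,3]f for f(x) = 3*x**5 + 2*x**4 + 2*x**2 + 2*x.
322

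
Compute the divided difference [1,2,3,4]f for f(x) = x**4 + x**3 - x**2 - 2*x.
11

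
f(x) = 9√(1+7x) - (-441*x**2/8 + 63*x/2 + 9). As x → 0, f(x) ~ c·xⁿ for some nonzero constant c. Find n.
3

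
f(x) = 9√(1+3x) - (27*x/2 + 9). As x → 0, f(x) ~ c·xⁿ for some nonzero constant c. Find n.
2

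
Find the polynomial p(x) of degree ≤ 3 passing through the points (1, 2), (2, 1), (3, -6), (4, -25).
-x**3 + 3*x**2 - 3*x + 3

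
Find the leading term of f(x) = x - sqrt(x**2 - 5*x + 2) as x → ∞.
5/2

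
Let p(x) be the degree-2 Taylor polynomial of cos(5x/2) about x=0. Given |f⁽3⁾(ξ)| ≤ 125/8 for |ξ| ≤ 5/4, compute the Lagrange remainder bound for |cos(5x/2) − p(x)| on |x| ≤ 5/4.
15625/3072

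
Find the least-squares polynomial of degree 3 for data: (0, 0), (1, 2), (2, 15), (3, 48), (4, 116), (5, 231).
-1/7 + (13/6)x + (-45/28)x² + (25/12)x³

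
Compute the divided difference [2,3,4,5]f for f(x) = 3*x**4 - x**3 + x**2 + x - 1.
41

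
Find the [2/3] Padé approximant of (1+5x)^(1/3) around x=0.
(175*x**2/18 + 20*x/3 + 1)/(-125*x**3/162 + 25*x**2/6 + 5*x + 1)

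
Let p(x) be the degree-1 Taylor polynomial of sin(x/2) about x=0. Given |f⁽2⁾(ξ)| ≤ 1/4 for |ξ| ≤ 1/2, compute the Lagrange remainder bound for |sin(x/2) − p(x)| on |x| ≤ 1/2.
1/32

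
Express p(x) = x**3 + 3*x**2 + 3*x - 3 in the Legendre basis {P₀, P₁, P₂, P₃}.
(-2)P₀ + (18/5)P₁ + (2)P₂ + (2/5)P₃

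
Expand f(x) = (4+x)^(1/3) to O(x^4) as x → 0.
2**(2/3) + 2**(2/3)*x/12 - 2**(2/3)*x**2/144 + 5*2**(2/3)*x**3/5184 + O(x**4)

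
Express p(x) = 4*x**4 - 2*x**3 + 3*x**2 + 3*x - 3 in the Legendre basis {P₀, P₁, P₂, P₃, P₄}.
(-6/5)P₀ + (9/5)P₁ + (30/7)P₂ + (-4/5)P₃ + (32/35)P₄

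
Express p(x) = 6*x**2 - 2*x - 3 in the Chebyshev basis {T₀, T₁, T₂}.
(-2)T₁ + (3)T₂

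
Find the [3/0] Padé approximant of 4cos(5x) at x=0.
4 - 50*x**2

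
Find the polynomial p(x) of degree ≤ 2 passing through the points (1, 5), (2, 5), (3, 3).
-x**2 + 3*x + 3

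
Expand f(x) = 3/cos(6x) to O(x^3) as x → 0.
3 + 54*x**2 + O(x**3)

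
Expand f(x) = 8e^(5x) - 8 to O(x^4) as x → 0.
40*x + 100*x**2 + 500*x**3/3 + O(x**4)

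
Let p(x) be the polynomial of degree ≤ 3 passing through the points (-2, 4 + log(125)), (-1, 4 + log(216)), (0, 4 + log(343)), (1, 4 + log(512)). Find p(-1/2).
4 + log(42*2**(1/8)*21**(11/16)*5**(13/16)/5)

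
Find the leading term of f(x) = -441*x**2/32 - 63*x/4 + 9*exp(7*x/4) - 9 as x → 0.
1029*x**3/128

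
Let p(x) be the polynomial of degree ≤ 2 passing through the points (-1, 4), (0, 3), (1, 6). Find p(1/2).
4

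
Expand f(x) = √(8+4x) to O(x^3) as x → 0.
2*sqrt(2) + sqrt(2)*x/2 - sqrt(2)*x**2/16 + O(x**3)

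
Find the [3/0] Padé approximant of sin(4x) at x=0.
-32*x**3/3 + 4*x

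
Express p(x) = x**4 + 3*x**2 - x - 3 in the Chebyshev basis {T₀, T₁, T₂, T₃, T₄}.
(-9/8)T₀ - T₁ + (2)T₂ + (1/8)T₄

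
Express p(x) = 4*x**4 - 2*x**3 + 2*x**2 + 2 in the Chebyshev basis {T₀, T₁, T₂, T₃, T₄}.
(9/2)T₀ + (-3/2)T₁ + (3)T₂ + (-1/2)T₃ + (1/2)T₄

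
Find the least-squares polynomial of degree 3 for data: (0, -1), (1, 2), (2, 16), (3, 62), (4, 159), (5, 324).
-6/7 + (55/21)x + (-47/14)x² + (19/6)x³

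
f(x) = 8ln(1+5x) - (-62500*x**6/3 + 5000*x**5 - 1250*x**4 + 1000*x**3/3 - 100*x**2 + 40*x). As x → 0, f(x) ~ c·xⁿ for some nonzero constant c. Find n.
7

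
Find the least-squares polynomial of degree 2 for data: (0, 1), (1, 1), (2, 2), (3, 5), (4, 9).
36/35 + (-6/7)x + (5/7)x²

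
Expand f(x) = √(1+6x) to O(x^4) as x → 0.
1 + 3*x - 9*x**2/2 + 27*x**3/2 + O(x**4)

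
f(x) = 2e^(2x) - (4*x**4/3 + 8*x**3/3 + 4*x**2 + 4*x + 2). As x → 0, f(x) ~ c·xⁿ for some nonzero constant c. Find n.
5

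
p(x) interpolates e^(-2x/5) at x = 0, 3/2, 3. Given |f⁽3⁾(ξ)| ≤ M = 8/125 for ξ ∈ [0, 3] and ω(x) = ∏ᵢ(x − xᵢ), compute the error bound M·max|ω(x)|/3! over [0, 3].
sqrt(3)/125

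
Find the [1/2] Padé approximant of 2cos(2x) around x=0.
2/(2*x**2 + 1)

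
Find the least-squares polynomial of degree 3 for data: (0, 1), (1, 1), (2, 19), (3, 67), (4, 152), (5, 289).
17/18 + (-4085/756)x + (473/126)x² + (191/108)x³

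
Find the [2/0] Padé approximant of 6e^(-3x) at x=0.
27*x**2 - 18*x + 6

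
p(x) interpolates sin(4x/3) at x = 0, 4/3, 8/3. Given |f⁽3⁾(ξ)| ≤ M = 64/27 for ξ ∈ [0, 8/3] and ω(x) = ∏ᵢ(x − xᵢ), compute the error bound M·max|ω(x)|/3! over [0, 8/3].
4096*sqrt(3)/19683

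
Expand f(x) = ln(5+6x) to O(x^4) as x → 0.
log(5) + 6*x/5 - 18*x**2/25 + 72*x**3/125 + O(x**4)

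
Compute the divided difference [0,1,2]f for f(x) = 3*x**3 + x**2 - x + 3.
10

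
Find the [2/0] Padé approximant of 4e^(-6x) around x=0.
72*x**2 - 24*x + 4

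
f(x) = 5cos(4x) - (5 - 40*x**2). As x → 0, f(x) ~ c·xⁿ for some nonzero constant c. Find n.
4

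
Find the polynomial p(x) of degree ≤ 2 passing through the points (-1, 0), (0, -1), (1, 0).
x**2 - 1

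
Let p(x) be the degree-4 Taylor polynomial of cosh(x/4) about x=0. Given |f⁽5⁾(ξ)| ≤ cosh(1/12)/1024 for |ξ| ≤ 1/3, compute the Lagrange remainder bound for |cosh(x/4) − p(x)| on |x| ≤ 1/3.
cosh(1/12)/29859840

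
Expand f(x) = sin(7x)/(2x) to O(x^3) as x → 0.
7/2 - 343*x**2/12 + O(x**3)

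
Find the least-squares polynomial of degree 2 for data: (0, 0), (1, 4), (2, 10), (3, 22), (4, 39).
13/35 + (16/35)x + (16/7)x²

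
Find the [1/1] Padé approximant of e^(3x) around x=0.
(3*x/2 + 1)/(1 - 3*x/2)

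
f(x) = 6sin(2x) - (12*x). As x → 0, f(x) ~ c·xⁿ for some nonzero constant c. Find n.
3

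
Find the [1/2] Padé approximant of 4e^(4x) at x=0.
(16*x/3 + 4)/(8*x**2/3 - 8*x/3 + 1)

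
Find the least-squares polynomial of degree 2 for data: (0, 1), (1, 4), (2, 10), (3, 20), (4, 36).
9/7 + (1/35)x + (15/7)x²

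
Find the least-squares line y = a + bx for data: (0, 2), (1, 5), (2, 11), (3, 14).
a = 17/10, b = 21/5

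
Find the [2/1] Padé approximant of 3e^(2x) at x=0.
(2*x**2 + 4*x + 3)/(1 - 2*x/3)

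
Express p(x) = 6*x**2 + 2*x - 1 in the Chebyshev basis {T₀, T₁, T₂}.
(2)T₀ + (2)T₁ + (3)T₂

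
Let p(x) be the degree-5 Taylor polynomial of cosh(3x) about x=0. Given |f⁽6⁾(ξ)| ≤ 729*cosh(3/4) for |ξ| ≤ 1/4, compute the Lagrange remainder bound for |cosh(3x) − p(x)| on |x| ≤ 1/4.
81*cosh(3/4)/327680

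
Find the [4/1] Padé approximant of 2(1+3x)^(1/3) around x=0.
(2*x**4/3 - 16*x**3/15 + 12*x**2/5 + 32*x/5 + 2)/(11*x/5 + 1)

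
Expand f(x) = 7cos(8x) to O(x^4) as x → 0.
7 - 224*x**2 + O(x**4)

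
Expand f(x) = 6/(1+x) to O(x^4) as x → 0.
6 - 6*x + 6*x**2 - 6*x**3 + O(x**4)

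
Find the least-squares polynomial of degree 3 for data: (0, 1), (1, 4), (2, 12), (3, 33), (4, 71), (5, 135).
1 + (50/21)x + (-15/28)x² + (13/12)x³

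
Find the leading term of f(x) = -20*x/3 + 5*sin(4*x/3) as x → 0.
-160*x**3/81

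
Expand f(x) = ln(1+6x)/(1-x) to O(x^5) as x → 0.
6*x - 12*x**2 + 60*x**3 - 264*x**4 + O(x**5)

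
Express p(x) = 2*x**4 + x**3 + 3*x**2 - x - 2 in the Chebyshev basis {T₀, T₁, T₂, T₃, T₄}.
(1/4)T₀ + (-1/4)T₁ + (5/2)T₂ + (1/4)T₃ + (1/4)T₄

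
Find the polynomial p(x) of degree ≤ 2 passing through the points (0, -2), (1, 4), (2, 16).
3*x**2 + 3*x - 2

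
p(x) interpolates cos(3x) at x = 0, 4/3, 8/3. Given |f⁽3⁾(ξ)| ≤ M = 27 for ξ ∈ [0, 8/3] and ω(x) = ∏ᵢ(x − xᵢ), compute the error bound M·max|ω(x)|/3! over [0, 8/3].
64*sqrt(3)/27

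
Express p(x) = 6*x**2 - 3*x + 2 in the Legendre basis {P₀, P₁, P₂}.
(4)P₀ + (-3)P₁ + (4)P₂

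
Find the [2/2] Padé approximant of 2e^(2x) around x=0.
(2*x**2/3 + 2*x + 2)/(x**2/3 - x + 1)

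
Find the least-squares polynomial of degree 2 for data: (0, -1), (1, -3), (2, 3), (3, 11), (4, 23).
-53/35 + (-83/35)x + (15/7)x²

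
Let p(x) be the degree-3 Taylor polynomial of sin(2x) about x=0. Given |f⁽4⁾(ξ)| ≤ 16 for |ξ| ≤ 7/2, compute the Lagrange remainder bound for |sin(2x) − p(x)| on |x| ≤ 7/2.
2401/24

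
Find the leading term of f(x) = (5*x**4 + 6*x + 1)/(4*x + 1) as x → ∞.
5*x**3/4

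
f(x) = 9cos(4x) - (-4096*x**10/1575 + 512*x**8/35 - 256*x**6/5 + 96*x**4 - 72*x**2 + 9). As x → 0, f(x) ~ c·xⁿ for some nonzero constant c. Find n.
12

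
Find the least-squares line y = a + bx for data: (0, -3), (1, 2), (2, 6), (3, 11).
a = -29/10, b = 23/5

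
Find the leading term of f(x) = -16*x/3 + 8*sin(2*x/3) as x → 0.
-32*x**3/81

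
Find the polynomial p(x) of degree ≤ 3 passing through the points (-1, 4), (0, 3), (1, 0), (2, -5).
-x**2 - 2*x + 3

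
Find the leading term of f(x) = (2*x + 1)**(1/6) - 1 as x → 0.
x/3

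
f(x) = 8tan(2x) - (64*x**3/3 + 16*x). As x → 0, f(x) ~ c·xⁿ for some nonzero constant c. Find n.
5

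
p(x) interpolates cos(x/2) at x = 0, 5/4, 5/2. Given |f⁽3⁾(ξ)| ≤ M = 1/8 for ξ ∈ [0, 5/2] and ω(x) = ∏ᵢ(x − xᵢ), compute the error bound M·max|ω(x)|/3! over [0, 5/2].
125*sqrt(3)/13824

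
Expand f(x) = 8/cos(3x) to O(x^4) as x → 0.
8 + 36*x**2 + O(x**4)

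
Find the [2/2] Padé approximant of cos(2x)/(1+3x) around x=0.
(-44*x**2/21 + x/7 + 1)/(x**2/3 + 22*x/7 + 1)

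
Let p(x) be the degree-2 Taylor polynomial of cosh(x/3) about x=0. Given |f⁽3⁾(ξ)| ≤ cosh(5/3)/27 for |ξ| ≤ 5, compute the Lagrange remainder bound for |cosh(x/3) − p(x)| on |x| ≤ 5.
125*cosh(5/3)/162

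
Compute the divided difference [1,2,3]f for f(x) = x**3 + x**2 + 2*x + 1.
7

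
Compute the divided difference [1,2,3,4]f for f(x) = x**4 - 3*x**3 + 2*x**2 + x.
7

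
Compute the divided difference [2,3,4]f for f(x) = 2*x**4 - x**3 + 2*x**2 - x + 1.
103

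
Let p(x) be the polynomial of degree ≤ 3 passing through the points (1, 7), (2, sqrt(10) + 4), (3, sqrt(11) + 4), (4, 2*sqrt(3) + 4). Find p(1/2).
-35*sqrt(10)/16 - 5*sqrt(3)/8 + 21*sqrt(11)/16 + 169/16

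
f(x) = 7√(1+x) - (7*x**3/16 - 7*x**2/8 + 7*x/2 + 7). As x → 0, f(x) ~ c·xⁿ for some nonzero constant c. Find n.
4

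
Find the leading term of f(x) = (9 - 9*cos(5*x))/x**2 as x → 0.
225/2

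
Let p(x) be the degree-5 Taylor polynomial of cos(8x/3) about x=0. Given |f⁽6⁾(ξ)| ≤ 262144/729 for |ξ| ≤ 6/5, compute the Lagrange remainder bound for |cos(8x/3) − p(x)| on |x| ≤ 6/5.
1048576/703125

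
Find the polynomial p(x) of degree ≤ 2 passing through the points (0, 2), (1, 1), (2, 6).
3*x**2 - 4*x + 2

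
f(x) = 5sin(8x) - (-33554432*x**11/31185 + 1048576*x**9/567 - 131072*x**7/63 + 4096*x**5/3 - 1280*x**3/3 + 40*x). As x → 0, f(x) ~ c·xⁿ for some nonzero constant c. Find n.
13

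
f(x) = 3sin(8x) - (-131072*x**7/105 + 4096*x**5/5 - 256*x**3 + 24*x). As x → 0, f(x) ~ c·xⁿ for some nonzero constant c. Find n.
9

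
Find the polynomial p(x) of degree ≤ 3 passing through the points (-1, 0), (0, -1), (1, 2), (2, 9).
2*x**2 + x - 1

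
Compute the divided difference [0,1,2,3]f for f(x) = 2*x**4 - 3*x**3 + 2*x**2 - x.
9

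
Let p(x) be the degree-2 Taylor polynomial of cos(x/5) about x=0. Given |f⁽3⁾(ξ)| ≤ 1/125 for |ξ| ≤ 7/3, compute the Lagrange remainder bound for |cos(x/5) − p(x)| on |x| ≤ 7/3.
343/20250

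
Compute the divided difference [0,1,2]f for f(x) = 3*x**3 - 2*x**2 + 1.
7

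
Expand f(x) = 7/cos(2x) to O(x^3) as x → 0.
7 + 14*x**2 + O(x**3)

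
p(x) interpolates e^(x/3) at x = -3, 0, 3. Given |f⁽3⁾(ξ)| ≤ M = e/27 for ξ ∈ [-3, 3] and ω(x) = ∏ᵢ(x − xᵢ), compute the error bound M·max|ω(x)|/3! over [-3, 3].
sqrt(3)*e/27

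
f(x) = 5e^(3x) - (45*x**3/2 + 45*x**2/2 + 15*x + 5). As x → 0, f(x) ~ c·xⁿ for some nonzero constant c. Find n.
4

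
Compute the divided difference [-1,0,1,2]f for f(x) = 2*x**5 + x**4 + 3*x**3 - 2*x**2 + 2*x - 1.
15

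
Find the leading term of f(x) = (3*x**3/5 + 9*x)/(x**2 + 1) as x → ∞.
3*x/5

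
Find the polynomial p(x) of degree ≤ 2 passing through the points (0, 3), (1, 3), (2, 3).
3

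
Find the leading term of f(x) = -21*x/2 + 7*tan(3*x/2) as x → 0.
63*x**3/8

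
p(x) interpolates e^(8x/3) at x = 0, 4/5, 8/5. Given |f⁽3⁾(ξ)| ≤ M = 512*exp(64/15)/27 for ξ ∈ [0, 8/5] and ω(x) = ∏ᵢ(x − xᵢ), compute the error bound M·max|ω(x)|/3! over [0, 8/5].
32768*sqrt(3)*exp(64/15)/91125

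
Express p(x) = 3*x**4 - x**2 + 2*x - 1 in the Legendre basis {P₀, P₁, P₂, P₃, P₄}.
(-11/15)P₀ + (2)P₁ + (22/21)P₂ + (24/35)P₄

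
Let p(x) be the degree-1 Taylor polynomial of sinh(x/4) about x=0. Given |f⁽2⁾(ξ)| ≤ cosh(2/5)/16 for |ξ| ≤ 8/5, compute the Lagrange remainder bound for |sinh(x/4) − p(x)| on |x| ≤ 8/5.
2*cosh(2/5)/25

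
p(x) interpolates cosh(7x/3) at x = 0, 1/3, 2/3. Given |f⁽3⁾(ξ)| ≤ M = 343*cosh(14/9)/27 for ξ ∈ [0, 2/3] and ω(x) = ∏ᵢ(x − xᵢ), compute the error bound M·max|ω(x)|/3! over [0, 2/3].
343*sqrt(3)*cosh(14/9)/19683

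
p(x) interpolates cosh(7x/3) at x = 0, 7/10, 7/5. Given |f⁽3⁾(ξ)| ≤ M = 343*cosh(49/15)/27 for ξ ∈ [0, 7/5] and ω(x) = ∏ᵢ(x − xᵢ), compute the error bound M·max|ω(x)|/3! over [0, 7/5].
117649*sqrt(3)*cosh(49/15)/729000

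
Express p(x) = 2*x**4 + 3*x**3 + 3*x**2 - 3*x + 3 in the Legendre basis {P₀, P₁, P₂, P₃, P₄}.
(22/5)P₀ + (-6/5)P₁ + (22/7)P₂ + (6/5)P₃ + (16/35)P₄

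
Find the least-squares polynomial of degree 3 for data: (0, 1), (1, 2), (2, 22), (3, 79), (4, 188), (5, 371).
113/126 + (-1523/756)x + (97/252)x² + (80/27)x³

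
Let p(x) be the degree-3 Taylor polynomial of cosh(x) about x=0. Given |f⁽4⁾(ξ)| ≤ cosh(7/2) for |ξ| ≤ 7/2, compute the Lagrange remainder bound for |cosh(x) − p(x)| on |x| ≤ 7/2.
2401*cosh(7/2)/384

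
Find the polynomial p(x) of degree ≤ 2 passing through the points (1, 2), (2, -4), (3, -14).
4 - 2*x**2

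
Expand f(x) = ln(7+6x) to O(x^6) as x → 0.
log(7) + 6*x/7 - 18*x**2/49 + 72*x**3/343 - 324*x**4/2401 + 7776*x**5/84035 + O(x**6)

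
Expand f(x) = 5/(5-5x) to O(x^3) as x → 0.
1 + x + x**2 + O(x**3)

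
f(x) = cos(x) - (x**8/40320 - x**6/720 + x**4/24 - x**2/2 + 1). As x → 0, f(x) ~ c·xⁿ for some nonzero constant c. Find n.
10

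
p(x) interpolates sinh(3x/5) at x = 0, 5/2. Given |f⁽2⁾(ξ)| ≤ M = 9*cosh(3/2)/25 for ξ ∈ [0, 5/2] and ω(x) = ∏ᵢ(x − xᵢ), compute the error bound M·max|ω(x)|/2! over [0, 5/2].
9*cosh(3/2)/32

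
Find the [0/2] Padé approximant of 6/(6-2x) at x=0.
1/(1 - x/3)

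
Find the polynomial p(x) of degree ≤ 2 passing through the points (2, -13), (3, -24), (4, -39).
-2*x**2 - x - 3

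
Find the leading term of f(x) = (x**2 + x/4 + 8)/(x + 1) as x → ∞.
x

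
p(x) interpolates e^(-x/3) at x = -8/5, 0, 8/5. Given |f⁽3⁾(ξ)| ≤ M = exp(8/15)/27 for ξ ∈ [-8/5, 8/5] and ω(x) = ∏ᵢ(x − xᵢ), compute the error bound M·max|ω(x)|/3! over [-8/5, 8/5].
512*sqrt(3)*exp(8/15)/91125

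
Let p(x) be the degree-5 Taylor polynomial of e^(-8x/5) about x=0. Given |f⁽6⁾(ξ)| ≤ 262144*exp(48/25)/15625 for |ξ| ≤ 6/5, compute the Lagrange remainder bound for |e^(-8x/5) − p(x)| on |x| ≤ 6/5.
84934656*exp(48/25)/1220703125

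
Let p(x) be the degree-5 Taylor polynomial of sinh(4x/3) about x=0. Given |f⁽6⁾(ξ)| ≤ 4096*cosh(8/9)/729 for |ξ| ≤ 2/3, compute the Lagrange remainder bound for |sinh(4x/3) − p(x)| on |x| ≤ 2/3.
16384*cosh(8/9)/23914845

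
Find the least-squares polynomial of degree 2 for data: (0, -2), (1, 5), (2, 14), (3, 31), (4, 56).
-46/35 + (57/35)x + (22/7)x²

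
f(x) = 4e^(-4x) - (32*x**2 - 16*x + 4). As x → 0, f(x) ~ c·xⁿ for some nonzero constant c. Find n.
3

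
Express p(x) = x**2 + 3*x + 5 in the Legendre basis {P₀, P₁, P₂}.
(16/3)P₀ + (3)P₁ + (2/3)P₂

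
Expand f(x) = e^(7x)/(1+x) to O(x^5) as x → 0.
1 + 6*x + 37*x**2/2 + 116*x**3/3 + 491*x**4/8 + O(x**5)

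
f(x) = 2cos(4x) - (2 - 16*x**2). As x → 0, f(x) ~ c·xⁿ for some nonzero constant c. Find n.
4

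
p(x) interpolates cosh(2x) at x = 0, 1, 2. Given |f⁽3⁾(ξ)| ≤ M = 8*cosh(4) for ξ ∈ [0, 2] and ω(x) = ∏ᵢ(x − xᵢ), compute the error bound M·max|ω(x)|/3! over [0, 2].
8*sqrt(3)*cosh(4)/27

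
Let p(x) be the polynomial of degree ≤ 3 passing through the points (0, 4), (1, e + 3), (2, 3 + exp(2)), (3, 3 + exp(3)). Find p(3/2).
-exp(3)/16 + 9*e/16 + 47/16 + 9*exp(2)/16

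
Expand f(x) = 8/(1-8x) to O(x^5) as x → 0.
8 + 64*x + 512*x**2 + 4096*x**3 + 32768*x**4 + O(x**5)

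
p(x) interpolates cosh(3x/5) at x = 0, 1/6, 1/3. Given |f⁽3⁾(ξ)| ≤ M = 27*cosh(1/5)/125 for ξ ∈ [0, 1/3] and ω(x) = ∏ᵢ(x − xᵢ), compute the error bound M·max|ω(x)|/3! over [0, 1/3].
sqrt(3)*cosh(1/5)/27000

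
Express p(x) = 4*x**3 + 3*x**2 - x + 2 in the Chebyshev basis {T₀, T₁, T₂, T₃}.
(7/2)T₀ + (2)T₁ + (3/2)T₂ + T₃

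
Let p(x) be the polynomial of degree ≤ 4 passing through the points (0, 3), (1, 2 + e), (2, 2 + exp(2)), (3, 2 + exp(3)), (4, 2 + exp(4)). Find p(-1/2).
-45*exp(3)/32 - 105*e/32 + 571/128 + 35*exp(4)/128 + 189*exp(2)/64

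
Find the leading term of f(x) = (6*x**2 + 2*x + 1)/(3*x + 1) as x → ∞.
2*x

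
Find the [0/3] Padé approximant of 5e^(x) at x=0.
5/(-x**3/6 + x**2/2 - x + 1)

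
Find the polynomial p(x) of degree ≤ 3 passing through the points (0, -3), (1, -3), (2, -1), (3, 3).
x**2 - x - 3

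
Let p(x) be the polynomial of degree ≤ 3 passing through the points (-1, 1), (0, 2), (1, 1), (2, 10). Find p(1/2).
1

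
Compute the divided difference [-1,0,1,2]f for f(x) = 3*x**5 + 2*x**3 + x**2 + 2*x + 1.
17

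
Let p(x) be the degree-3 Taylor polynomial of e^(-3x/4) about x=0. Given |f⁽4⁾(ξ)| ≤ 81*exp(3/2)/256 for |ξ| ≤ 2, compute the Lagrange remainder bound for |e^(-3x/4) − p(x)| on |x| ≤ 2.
27*exp(3/2)/128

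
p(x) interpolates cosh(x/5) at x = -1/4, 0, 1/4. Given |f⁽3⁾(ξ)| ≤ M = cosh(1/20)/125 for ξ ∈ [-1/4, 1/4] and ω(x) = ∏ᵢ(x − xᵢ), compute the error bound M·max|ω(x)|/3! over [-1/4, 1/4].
sqrt(3)*cosh(1/20)/216000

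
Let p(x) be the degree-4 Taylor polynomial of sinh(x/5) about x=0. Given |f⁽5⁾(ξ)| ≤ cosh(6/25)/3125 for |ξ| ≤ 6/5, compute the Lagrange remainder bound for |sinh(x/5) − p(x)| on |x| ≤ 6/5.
324*cosh(6/25)/48828125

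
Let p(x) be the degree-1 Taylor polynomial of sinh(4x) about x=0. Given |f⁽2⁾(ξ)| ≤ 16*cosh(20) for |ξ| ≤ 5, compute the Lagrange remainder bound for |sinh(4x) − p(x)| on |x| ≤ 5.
200*cosh(20)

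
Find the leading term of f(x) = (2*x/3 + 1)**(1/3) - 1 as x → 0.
2*x/9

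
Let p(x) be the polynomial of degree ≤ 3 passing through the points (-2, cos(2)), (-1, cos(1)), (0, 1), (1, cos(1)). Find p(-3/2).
-5/16 + 5*cos(2)/16 + cos(1)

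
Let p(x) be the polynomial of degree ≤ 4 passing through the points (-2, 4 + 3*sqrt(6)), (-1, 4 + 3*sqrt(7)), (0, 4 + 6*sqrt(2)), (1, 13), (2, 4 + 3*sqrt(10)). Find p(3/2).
-105*sqrt(2)/32 - 15*sqrt(6)/128 + 21*sqrt(7)/32 + 105*sqrt(10)/128 + 443/32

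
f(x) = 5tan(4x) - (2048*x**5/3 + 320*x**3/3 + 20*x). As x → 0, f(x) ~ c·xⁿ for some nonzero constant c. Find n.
7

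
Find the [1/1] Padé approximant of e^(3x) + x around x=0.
(23*x/8 + 1)/(1 - 9*x/8)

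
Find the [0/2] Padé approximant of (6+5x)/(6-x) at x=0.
1/(5*x**2/6 - x + 1)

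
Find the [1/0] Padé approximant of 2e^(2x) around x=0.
4*x + 2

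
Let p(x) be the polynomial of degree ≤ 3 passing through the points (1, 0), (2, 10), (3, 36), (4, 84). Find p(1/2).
-7/8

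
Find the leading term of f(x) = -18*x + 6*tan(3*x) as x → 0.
54*x**3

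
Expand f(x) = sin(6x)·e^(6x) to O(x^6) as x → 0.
6*x + 36*x**2 + 72*x**3 - 1296*x**5/5 + O(x**6)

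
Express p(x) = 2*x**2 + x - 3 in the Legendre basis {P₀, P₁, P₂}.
(-7/3)P₀ + P₁ + (4/3)P₂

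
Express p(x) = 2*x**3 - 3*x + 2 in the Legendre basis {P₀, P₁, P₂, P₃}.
(2)P₀ + (-9/5)P₁ + (4/5)P₃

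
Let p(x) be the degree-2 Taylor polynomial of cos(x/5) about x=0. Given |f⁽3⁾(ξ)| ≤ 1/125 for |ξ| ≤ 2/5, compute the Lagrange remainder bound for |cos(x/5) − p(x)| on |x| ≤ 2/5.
4/46875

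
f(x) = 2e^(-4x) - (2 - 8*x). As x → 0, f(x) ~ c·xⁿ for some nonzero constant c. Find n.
2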